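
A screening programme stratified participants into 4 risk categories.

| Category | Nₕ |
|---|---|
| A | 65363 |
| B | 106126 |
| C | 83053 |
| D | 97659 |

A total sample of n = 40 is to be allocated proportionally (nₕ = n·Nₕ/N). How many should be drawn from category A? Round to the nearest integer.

N = 65363 + 106126 + 83053 + 97659 = 352201.
n_A = 40·65363/352201 = 7.423... → 7.

7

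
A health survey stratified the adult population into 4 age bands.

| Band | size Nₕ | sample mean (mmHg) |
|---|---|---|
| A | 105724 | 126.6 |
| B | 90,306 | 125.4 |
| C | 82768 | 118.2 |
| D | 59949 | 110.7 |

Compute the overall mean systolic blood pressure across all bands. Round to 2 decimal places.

x̄_st = (Σ Nₕx̄ₕ) / (Σ Nₕ) = (105724·126.6 + 90306·125.4 + 82768·118.2 + 59949·110.7) / 338747
= 41128562.7 / 338747 = 121.4138... → 121.41.

121.41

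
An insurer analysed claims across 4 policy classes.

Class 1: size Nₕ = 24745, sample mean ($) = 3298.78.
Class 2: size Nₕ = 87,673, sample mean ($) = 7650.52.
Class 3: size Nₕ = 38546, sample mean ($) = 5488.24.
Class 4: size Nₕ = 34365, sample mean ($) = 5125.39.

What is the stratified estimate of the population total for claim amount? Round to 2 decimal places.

1140056077.45

1: 24745·3298.78 = 81628311.1
2: 87673·7650.52 = 670744039.96
3: 38546·5488.24 = 211549699.04
4: 34365·5125.39 = 176134027.35
τ̂ = Σ Nₕx̄ₕ = 1140056077.45.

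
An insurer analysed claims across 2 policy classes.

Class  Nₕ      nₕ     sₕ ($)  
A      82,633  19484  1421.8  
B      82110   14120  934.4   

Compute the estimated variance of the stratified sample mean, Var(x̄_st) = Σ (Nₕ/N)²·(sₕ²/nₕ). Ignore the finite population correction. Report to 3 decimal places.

N = 164743; Wₕ = Nₕ/N.
class A: (82633/164743)²·1421.8²/19484 = 26.103095
class B: (82110/164743)²·934.4²/14120 = 15.360633
Sum = 41.463728 → 41.464.

41.464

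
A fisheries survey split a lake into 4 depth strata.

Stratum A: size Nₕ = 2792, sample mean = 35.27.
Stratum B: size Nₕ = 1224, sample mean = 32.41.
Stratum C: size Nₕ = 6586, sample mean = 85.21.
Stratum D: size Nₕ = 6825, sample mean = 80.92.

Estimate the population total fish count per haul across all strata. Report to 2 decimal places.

Estimate total by summing Nₕ·x̄ₕ over strata.
2792·35.27 + 1224·32.41 + 6586·85.21 + 6825·80.92 = 98473.84 + 39669.84 + 561193.06 + 552279 = 1251615.74.

1251615.74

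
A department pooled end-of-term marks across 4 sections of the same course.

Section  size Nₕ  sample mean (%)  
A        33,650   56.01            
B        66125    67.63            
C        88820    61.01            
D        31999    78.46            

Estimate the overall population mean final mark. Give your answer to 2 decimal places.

x̄_st = (Σ Nₕx̄ₕ) / (Σ Nₕ) = (33650·56.01 + 66125·67.63 + 88820·61.01 + 31999·78.46) / 220594
= 14286319.99 / 220594 = 64.7630... → 64.76.

64.76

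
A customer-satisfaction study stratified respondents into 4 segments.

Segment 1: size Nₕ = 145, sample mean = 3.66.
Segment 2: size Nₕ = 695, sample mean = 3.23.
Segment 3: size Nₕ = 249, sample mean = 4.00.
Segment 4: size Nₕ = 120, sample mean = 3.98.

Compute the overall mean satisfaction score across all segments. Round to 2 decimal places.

3.51

N = 145 + 695 + 249 + 120 = 1209.
The stratified mean weights each stratum mean by its population share Nₕ/N.
Σ Nₕx̄ₕ = 145·3.66 + 695·3.23 + 249·4.00 + 120·3.98 = 530.7 + 2244.85 + 996 + 477.6 = 4249.15.
Divide by N: 4249.15 / 1209 = 3.5146... → 3.51.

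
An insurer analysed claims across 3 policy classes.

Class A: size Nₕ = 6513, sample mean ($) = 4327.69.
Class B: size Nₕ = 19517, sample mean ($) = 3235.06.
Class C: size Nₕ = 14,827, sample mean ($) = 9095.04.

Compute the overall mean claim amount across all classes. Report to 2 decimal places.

5535.82

x̄_st = (Σ Nₕx̄ₕ) / (Σ Nₕ) = (6513·4327.69 + 19517·3235.06 + 14827·9095.04) / 40857
= 226177069.07 / 40857 = 5535.8217... → 5535.82.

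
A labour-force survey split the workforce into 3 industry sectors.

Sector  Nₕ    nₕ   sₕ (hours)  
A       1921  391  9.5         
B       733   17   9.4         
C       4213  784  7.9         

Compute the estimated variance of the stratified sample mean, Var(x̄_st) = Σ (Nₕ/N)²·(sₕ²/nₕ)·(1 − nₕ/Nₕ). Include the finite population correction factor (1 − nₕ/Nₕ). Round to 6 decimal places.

0.096622

N = 6867; Wₕ = Nₕ/N.
sector A: (1921/6867)²·9.5²/391·(1 − 391/1921) = 0.014386500
sector B: (733/6867)²·9.4²/17·(1 − 17/733) = 0.057848178
sector C: (4213/6867)²·7.9²/784·(1 − 784/4213) = 0.024387258
Sum = 0.096621936 → 0.096622.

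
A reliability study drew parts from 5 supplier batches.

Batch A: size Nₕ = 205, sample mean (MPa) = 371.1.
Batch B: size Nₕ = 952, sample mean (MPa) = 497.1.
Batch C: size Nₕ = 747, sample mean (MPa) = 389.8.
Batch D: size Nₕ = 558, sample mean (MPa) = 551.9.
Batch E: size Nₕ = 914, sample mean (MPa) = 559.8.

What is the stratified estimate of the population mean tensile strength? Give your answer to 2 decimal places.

491.74

x̄_st = (Σ Nₕx̄ₕ) / (Σ Nₕ) = (205·371.1 + 952·497.1 + 747·389.8 + 558·551.9 + 914·559.8) / 3376
= 1660112.7 / 3376 = 491.7395... → 491.74.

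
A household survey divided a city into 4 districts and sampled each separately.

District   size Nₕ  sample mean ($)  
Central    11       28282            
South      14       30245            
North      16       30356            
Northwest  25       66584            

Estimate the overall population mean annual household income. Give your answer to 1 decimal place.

43709.5

N = 66; weights Wₕ = Nₕ/N = (0.1667, 0.2121, 0.2424, 0.3788).
x̄_st = Σ Wₕ·x̄ₕ = 0.1667·28282 + 0.2121·30245 + 0.2424·30356 + 0.3788·66584 ≈ 43709.515...
→ 43709.5.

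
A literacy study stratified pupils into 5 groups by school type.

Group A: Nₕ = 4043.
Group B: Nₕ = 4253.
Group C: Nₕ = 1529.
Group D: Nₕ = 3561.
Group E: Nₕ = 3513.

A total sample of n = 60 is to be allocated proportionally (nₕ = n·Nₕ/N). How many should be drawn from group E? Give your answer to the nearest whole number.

12

N = 4043 + 4253 + 1529 + 3561 + 3513 = 16899.
n_E = 60·3513/16899 = 12.473... → 12.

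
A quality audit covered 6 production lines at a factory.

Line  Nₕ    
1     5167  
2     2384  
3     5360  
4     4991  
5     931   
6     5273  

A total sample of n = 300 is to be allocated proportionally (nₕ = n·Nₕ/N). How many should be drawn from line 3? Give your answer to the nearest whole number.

67

N = 5167 + 2384 + 5360 + 4991 + 931 + 5273 = 24106.
n_3 = 300·5360/24106 = 66.705... → 67.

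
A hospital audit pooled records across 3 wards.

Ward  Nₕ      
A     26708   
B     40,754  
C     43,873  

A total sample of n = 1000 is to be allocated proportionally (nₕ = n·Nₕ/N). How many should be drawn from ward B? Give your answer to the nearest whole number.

366

N = 26708 + 40754 + 43873 = 111335.
n_B = 1000·40754/111335 = 366.048... → 366.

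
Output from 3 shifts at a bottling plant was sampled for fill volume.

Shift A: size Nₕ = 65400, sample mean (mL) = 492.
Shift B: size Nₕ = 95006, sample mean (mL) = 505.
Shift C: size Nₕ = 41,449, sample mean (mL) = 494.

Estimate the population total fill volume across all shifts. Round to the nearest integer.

100630636

Estimate total by summing Nₕ·x̄ₕ over strata.
65400·492 + 95006·505 + 41449·494 = 32176800 + 47978030 + 20475806 = 100630636.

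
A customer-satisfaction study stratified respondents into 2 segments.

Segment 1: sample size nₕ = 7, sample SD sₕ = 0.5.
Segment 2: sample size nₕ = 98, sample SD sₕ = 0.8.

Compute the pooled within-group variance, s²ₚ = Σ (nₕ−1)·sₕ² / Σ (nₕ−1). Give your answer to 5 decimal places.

Degrees of freedom: 6 + 97 = 103.
Σ(nₕ−1)sₕ² = 6·0.25 + 97·0.64 = 63.58.
s²ₚ = 63.58 / 103 = 0.6172816... → 0.61728.

0.61728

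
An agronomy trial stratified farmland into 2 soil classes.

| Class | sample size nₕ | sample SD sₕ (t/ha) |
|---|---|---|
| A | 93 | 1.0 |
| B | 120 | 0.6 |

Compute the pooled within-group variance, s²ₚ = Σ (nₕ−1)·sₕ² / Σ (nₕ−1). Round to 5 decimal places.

0.63905

Degrees of freedom: 92 + 119 = 211.
Σ(nₕ−1)sₕ² = 92·1 + 119·0.36 = 134.84.
s²ₚ = 134.84 / 211 = 0.6390521... → 0.63905.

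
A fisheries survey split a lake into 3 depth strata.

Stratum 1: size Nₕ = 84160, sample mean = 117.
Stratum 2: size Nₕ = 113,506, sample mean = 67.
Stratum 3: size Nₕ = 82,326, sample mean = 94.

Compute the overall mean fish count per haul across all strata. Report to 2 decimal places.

89.97

N = 84160 + 113506 + 82326 = 279992.
The stratified mean weights each stratum mean by its population share Nₕ/N.
Σ Nₕx̄ₕ = 84160·117 + 113506·67 + 82326·94 = 9846720 + 7604902 + 7738644 = 25190266.
Divide by N: 25190266 / 279992 = 89.9678... → 89.97.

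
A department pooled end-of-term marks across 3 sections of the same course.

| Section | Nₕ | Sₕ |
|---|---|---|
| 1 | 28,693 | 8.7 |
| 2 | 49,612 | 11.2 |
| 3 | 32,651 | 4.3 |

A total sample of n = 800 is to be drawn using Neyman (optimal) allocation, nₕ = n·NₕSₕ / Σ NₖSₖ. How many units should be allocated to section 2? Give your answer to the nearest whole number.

1: NₕSₕ = 28693·8.7 = 249629.1
2: NₕSₕ = 49612·11.2 = 555654.4
3: NₕSₕ = 32651·4.3 = 140399.3
Σ NₕSₕ = 945682.8.
n_2 = 800·555654.4/945682.8 = 470.056... → 470.

470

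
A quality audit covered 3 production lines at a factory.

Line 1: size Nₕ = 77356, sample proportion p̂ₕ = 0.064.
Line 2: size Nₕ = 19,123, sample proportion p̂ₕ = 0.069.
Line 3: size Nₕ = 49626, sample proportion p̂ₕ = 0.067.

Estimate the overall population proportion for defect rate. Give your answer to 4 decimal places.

Wₕ = Nₕ/N with N = 146105: 0.5295, 0.1309, 0.3397.
p̂_st = 0.5295·0.064 + 0.1309·0.069 + 0.3397·0.067 ≈ 0.065673... → 0.0657.

0.0657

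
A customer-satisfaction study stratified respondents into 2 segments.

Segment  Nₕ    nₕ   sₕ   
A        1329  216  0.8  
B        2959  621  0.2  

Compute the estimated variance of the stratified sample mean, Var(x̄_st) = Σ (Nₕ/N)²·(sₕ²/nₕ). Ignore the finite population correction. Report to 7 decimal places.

0.0003153

N = 4288; Wₕ = Nₕ/N.
segment A: (1329/4288)²·0.8²/216 = 0.0002846208
segment B: (2959/4288)²·0.2²/621 = 0.0000306725
Sum = 0.0003152933 → 0.0003153.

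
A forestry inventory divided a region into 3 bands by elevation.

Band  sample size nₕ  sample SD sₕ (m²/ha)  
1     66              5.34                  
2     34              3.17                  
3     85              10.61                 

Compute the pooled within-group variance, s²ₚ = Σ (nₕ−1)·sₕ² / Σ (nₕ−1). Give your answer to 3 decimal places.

63.963

Degrees of freedom: 65 + 33 + 84 = 182.
Σ(nₕ−1)sₕ² = 65·28.5156 + 33·10.0489 + 84·112.5721 = 11641.1841.
s²ₚ = 11641.1841 / 182 = 63.96255 → 63.963.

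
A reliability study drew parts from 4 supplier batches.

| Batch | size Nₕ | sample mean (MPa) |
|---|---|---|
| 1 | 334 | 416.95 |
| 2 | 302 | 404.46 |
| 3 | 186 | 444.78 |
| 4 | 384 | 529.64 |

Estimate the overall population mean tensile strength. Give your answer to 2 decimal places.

N = 1206; weights Wₕ = Nₕ/N = (0.2769, 0.2504, 0.1542, 0.3184).
x̄_st = Σ Wₕ·x̄ₕ = 0.2769·416.95 + 0.2504·404.46 + 0.1542·444.78 + 0.3184·529.64 ≈ 453.9959...
→ 454.00.

454.00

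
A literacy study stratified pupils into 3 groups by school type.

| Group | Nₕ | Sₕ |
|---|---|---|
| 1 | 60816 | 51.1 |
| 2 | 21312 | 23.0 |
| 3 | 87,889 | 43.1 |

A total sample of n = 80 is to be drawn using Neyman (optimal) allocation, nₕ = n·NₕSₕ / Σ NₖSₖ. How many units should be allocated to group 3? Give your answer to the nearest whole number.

1: NₕSₕ = 60816·51.1 = 3107697.6
2: NₕSₕ = 21312·23.0 = 490176
3: NₕSₕ = 87889·43.1 = 3788015.9
Σ NₕSₕ = 7385889.5.
n_3 = 80·3788015.9/7385889.5 = 41.030... → 41.

41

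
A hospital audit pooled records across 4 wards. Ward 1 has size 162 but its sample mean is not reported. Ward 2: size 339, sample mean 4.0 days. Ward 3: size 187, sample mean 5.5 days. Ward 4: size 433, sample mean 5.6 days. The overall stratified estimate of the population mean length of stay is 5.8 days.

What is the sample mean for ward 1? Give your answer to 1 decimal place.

Σ Nₕx̄ₕ = N·μ, so 162·x̄_1 = 1121·5.8 − (339·4.0 + 187·5.5 + 433·5.6).
= 6501.8 − 4809.3 = 1692.5.
x̄_1 = 1692.5 / 162 = 10.448... → 10.4.

10.4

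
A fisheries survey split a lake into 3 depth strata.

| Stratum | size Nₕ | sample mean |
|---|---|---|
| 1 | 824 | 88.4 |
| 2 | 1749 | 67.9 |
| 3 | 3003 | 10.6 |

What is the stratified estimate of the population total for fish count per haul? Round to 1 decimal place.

223430.5

1: 824·88.4 = 72841.6
2: 1749·67.9 = 118757.1
3: 3003·10.6 = 31831.8
τ̂ = Σ Nₕx̄ₕ = 223430.5.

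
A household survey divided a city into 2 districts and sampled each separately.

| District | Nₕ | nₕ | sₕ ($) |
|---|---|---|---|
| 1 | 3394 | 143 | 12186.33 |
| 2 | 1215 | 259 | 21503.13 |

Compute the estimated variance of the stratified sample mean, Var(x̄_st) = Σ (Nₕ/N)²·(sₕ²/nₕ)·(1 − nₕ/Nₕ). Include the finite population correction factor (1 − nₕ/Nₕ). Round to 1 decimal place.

N = 4609; Wₕ = Nₕ/N.
district 1: (3394/4609)²·12186.33²/143·(1 − 143/3394) = 539417.7369
district 2: (1215/4609)²·21503.13²/259·(1 − 259/1215) = 97616.7515
Sum = 637034.4884 → 637034.5.

637034.5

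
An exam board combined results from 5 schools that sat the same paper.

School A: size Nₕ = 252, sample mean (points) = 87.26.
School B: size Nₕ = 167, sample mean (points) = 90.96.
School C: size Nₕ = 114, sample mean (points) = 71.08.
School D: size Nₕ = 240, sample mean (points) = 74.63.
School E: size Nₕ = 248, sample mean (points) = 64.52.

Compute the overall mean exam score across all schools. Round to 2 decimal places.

77.57

N = 1021; weights Wₕ = Nₕ/N = (0.2468, 0.1636, 0.1117, 0.2351, 0.2429).
x̄_st = Σ Wₕ·x̄ₕ = 0.2468·87.26 + 0.1636·90.96 + 0.1117·71.08 + 0.2351·74.63 + 0.2429·64.52 ≈ 77.5662...
→ 77.57.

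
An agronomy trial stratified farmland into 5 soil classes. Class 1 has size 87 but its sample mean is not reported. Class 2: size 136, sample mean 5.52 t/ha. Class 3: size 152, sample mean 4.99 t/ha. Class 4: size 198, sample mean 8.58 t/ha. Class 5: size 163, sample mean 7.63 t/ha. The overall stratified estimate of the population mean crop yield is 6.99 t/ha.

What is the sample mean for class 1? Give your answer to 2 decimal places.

7.96

Σ Nₕx̄ₕ = N·μ, so 87·x̄_1 = 736·6.99 − (136·5.52 + 152·4.99 + 198·8.58 + 163·7.63).
= 5144.64 − 4451.73 = 692.91.
x̄_1 = 692.91 / 87 = 7.9645... → 7.96.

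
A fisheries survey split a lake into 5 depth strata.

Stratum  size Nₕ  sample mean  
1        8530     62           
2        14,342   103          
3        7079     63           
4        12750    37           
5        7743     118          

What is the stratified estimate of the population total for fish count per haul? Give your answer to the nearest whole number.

3837487

Estimate total by summing Nₕ·x̄ₕ over strata.
8530·62 + 14342·103 + 7079·63 + 12750·37 + 7743·118 = 528860 + 1477226 + 445977 + 471750 + 913674 = 3837487.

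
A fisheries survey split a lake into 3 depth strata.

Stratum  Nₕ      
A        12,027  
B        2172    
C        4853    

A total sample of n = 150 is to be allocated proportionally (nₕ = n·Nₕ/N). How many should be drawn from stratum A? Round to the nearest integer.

Share of stratum A = 12027/19052 = 0.63127.
Allocate 150 × 0.63127 = 94.691... → 95.

95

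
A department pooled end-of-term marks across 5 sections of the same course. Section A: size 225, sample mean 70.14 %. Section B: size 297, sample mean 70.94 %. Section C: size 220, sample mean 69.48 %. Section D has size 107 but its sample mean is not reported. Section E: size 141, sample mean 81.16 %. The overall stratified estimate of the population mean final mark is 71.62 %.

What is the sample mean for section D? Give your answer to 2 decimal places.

68.45

Σ Nₕx̄ₕ = N·μ, so 107·x̄_D = 990·71.62 − (225·70.14 + 297·70.94 + 220·69.48 + 141·81.16).
= 70903.8 − 63579.84 = 7323.96.
x̄_D = 7323.96 / 107 = 68.4482... → 68.45.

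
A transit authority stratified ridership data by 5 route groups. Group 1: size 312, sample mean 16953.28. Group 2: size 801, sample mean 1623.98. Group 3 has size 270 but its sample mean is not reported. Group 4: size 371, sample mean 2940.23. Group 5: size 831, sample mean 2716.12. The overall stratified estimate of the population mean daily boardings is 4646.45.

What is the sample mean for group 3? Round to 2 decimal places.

7677.48

N = 312 + 801 + 270 + 371 + 831 = 2585.
Overall total = μ·N = 4646.45·2585 = 12011073.25.
Subtract the known strata: 312·16953.28 + 801·1623.98 + 371·2940.23 + 831·2716.12 = 9938152.39.
Remaining total for group 3: 12011073.25 − 9938152.39 = 2072920.86.
Divide by its size: 2072920.86 / 270 = 7677.4847... → 7677.48.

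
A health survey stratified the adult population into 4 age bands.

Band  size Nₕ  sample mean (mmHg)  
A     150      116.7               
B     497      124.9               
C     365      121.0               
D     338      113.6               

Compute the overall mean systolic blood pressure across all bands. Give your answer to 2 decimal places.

N = 1350; weights Wₕ = Nₕ/N = (0.1111, 0.3681, 0.2704, 0.2504).
x̄_st = Σ Wₕ·x̄ₕ = 0.1111·116.7 + 0.3681·124.9 + 0.2704·121.0 + 0.2504·113.6 ≈ 120.1053...
→ 120.11.

120.11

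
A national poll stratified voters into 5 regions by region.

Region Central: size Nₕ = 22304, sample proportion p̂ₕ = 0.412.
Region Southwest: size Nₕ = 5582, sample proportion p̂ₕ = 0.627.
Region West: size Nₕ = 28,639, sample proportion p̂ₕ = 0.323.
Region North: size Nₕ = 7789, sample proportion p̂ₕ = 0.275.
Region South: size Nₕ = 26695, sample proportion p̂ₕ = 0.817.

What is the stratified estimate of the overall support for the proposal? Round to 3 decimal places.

Wₕ = Nₕ/N with N = 91009: 0.2451, 0.0613, 0.3147, 0.0856, 0.2933.
p̂_st = 0.2451·0.412 + 0.0613·0.627 + 0.3147·0.323 + 0.0856·0.275 + 0.2933·0.817 ≈ 0.50425... → 0.504.

0.504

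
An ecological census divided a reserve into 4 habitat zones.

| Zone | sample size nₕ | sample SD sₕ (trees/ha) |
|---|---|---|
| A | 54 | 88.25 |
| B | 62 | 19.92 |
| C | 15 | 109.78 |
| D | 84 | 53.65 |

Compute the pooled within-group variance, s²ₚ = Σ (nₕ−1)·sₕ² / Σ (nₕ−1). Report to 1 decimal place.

A: (54−1)·88.25² = 53·7788.0625 = 412767.3125
B: (62−1)·19.92² = 61·396.8064 = 24205.1904
C: (15−1)·109.78² = 14·12051.6484 = 168723.0776
D: (84−1)·53.65² = 83·2878.3225 = 238900.7675
Numerator = 844596.348; denominator = Σ(nₕ−1) = 211.
s²ₚ = 844596.348/211 = 4002.826... → 4002.8.

4002.8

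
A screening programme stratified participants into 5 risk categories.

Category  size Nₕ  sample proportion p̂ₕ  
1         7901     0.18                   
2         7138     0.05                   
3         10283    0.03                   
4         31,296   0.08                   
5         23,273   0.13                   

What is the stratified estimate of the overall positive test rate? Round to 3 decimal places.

0.095

Wₕ = Nₕ/N with N = 79891: 0.0989, 0.0893, 0.1287, 0.3917, 0.2913.
p̂_st = 0.0989·0.18 + 0.0893·0.05 + 0.1287·0.03 + 0.3917·0.08 + 0.2913·0.13 ≈ 0.09534... → 0.095.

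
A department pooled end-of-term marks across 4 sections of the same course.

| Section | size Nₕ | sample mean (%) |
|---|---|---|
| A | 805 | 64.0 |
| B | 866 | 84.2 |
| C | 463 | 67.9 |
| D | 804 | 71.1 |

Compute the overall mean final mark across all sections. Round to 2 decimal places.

72.51

x̄_st = (Σ Nₕx̄ₕ) / (Σ Nₕ) = (805·64.0 + 866·84.2 + 463·67.9 + 804·71.1) / 2938
= 213039.3 / 2938 = 72.5117... → 72.51.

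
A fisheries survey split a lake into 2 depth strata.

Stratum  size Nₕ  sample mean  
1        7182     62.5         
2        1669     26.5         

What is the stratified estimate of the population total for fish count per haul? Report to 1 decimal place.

493103.5

Estimate total by summing Nₕ·x̄ₕ over strata.
7182·62.5 + 1669·26.5 = 448875 + 44228.5 = 493103.5.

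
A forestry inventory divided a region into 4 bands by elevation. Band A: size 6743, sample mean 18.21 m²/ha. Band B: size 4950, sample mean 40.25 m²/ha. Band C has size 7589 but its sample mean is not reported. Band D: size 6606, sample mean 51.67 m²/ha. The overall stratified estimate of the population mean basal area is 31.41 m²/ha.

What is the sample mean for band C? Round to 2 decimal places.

Σ Nₕx̄ₕ = N·μ, so 7589·x̄_C = 25888·31.41 − (6743·18.21 + 4950·40.25 + 6606·51.67).
= 813142.08 − 663359.55 = 149782.53.
x̄_C = 149782.53 / 7589 = 19.7368... → 19.74.

19.74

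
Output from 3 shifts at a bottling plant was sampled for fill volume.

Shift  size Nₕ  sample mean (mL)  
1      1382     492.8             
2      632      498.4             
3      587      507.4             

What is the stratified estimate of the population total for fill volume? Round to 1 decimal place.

1: 1382·492.8 = 681049.6
2: 632·498.4 = 314988.8
3: 587·507.4 = 297843.8
τ̂ = Σ Nₕx̄ₕ = 1293882.2.

1293882.2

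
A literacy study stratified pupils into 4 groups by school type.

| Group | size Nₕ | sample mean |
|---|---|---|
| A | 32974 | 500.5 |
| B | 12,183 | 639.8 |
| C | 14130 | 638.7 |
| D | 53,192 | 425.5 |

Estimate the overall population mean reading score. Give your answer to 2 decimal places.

497.48

N = 112479; weights Wₕ = Nₕ/N = (0.2932, 0.1083, 0.1256, 0.4729).
x̄_st = Σ Wₕ·x̄ₕ = 0.2932·500.5 + 0.1083·639.8 + 0.1256·638.7 + 0.4729·425.5 ≈ 497.4813...
→ 497.48.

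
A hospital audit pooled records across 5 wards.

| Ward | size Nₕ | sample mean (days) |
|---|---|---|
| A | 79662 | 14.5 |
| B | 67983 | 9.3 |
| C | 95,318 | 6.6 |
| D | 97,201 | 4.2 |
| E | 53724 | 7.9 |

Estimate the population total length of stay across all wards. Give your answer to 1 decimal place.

A: 79662·14.5 = 1155099
B: 67983·9.3 = 632241.9
C: 95318·6.6 = 629098.8
D: 97201·4.2 = 408244.2
E: 53724·7.9 = 424419.6
τ̂ = Σ Nₕx̄ₕ = 3249103.5.

3249103.5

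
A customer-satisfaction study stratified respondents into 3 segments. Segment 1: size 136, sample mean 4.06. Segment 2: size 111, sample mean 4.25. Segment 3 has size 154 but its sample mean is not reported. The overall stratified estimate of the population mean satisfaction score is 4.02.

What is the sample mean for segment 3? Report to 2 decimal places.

Σ Nₕx̄ₕ = N·μ, so 154·x̄_3 = 401·4.02 − (136·4.06 + 111·4.25).
= 1612.02 − 1023.91 = 588.11.
x̄_3 = 588.11 / 154 = 3.8189... → 3.82.

3.82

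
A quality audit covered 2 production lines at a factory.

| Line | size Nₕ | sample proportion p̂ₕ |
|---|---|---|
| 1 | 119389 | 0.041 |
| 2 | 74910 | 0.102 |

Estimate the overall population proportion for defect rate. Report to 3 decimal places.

0.065

N = 119389 + 74910 = 194299.
Overall proportion = Σ (Nₕ/N)·p̂ₕ.
Σ Nₕp̂ₕ = 4894.949 + 7640.82 = 12535.769.
12535.769 / 194299 = 0.06452... → 0.065.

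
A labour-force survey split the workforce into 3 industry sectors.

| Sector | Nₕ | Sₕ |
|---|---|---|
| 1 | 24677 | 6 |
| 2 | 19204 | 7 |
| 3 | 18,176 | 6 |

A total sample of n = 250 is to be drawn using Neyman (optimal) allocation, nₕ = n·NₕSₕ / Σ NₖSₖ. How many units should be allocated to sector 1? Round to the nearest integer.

Σ NₕSₕ = 24677·6 + 19204·7 + 18176·6 = 391546.
Share for 1: 148062/391546 = 0.37815.
n_1 = 250 × 0.37815 = 94.537... → 95.

95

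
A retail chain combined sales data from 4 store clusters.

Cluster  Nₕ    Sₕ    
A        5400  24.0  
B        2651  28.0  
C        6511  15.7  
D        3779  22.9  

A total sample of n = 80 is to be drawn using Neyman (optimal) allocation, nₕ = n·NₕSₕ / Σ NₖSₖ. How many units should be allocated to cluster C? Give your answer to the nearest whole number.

Σ NₕSₕ = 5400·24.0 + 2651·28.0 + 6511·15.7 + 3779·22.9 = 392589.8.
Share for C: 102222.7/392589.8 = 0.26038.
n_C = 80 × 0.26038 = 20.830... → 21.

21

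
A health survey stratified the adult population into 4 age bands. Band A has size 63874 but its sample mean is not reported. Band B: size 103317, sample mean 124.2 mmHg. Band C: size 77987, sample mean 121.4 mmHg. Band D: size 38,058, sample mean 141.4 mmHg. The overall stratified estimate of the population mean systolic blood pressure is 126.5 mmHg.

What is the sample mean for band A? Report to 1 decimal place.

127.6

Σ Nₕx̄ₕ = N·μ, so 63874·x̄_A = 283236·126.5 − (103317·124.2 + 77987·121.4 + 38058·141.4).
= 35829354 − 27680994.4 = 8148359.6.
x̄_A = 8148359.6 / 63874 = 127.569... → 127.6.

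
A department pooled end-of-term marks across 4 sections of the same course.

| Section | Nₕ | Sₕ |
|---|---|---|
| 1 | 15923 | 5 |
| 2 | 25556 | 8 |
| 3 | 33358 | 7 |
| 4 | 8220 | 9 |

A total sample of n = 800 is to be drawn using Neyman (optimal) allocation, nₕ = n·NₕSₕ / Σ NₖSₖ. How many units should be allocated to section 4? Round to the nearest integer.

100

1: NₕSₕ = 15923·5 = 79615
2: NₕSₕ = 25556·8 = 204448
3: NₕSₕ = 33358·7 = 233506
4: NₕSₕ = 8220·9 = 73980
Σ NₕSₕ = 591549.
n_4 = 800·73980/591549 = 100.049... → 100.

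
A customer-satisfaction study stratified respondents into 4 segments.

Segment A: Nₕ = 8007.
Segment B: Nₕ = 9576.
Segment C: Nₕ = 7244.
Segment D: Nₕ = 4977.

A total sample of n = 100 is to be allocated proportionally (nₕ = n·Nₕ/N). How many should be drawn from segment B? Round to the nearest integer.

32

N = 8007 + 9576 + 7244 + 4977 = 29804.
n_B = 100·9576/29804 = 32.130... → 32.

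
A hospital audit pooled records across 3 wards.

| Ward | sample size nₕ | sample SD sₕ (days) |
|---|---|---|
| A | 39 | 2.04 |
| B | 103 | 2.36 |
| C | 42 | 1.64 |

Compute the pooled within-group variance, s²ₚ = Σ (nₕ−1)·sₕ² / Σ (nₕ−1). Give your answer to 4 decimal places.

4.6216

Degrees of freedom: 38 + 102 + 41 = 181.
Σ(nₕ−1)sₕ² = 38·4.1616 + 102·5.5696 + 41·2.6896 = 836.5136.
s²ₚ = 836.5136 / 181 = 4.621622... → 4.6216.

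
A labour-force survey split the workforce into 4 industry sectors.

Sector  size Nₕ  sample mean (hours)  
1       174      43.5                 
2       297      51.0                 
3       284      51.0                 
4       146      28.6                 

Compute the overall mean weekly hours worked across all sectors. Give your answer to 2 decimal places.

x̄_st = (Σ Nₕx̄ₕ) / (Σ Nₕ) = (174·43.5 + 297·51.0 + 284·51.0 + 146·28.6) / 901
= 41375.6 / 901 = 45.9219... → 45.92.

45.92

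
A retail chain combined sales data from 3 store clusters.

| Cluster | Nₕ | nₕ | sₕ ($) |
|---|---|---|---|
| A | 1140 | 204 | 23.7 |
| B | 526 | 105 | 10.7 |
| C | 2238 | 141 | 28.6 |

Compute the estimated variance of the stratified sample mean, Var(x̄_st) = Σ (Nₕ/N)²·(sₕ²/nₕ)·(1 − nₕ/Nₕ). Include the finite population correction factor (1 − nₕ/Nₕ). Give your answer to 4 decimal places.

N = 3904; Wₕ = Nₕ/N.
cluster A: (1140/3904)²·23.7²/204·(1 − 204/1140) = 0.1927647
cluster B: (526/3904)²·10.7²/105·(1 − 105/526) = 0.0158426
cluster C: (2238/3904)²·28.6²/141·(1 − 141/2238) = 1.7862895
Sum = 1.9948969 → 1.9949.

1.9949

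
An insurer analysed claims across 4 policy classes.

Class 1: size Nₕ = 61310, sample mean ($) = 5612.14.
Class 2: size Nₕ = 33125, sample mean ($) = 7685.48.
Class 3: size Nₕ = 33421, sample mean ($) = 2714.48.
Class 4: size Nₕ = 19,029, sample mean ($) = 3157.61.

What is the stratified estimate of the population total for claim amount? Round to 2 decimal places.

749468625.17

1: 61310·5612.14 = 344080303.4
2: 33125·7685.48 = 254581525
3: 33421·2714.48 = 90720636.08
4: 19029·3157.61 = 60086160.69
τ̂ = Σ Nₕx̄ₕ = 749468625.17.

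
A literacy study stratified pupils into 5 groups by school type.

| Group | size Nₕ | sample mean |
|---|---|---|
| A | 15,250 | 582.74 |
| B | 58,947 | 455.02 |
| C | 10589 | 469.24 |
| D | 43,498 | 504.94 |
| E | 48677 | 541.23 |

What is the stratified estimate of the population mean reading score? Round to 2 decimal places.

N = 15250 + 58947 + 10589 + 43498 + 48677 = 176961.
Weight each subgroup mean by Nₕ/N and sum.
Σ Nₕx̄ₕ = 15250·582.74 + 58947·455.02 + 10589·469.24 + 43498·504.94 + 48677·541.23 = 8886785 + 26822063.94 + 4968782.36 + 21963880.12 + 26345452.71 = 88986964.13.
Divide by N: 88986964.13 / 176961 = 502.8620... → 502.86.

502.86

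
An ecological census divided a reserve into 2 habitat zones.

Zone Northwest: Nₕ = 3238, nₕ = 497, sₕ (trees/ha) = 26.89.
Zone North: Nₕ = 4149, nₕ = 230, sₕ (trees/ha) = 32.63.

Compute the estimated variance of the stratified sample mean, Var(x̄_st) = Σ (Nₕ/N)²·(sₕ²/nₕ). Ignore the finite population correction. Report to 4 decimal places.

N = 7387. Term for each stratum: Wₕ²sₕ²/nₕ.
Var(x̄_st) = 0.2795392 + 1.4603501 = 1.7398893 → 1.7399.

1.7399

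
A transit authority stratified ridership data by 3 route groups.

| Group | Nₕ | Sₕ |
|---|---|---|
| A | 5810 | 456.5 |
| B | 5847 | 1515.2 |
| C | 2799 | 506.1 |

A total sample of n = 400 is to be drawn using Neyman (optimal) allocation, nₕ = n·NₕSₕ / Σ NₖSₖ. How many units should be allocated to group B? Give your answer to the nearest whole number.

Σ NₕSₕ = 5810·456.5 + 5847·1515.2 + 2799·506.1 = 12928213.3.
Share for B: 8859374.4/12928213.3 = 0.68527.
n_B = 400 × 0.68527 = 274.110... → 274.

274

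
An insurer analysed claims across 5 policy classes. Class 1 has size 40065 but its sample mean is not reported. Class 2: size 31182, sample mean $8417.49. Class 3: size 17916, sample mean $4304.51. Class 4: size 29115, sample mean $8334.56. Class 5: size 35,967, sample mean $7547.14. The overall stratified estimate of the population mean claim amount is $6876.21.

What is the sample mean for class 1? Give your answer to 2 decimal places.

Σ Nₕx̄ₕ = N·μ, so 40065·x̄_1 = 154245·6876.21 − (31182·8417.49 + 17916·4304.51 + 29115·8334.56 + 35967·7547.14).
= 1060621011.45 − 853702473.12 = 206918538.33.
x̄_1 = 206918538.33 / 40065 = 5164.5710... → 5164.57.

5164.57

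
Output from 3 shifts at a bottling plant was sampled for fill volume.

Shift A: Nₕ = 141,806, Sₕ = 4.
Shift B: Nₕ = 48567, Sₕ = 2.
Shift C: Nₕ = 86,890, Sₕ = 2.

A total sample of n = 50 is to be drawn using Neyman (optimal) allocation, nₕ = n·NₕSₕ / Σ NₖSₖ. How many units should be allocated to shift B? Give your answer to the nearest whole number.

6

Σ NₕSₕ = 141806·4 + 48567·2 + 86890·2 = 838138.
Share for B: 97134/838138 = 0.11589.
n_B = 50 × 0.11589 = 5.795... → 6.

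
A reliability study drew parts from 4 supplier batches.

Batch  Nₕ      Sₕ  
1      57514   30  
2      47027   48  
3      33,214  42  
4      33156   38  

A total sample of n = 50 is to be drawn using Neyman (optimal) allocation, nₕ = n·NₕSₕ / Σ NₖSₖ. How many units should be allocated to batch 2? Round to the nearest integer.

17

1: NₕSₕ = 57514·30 = 1725420
2: NₕSₕ = 47027·48 = 2257296
3: NₕSₕ = 33214·42 = 1394988
4: NₕSₕ = 33156·38 = 1259928
Σ NₕSₕ = 6637632.
n_2 = 50·2257296/6637632 = 17.004... → 17.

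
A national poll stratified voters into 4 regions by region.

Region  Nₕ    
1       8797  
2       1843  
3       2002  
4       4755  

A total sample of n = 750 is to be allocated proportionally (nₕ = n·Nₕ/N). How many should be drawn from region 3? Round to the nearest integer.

86

N = 8797 + 1843 + 2002 + 4755 = 17397.
n_3 = 750·2002/17397 = 86.308... → 86.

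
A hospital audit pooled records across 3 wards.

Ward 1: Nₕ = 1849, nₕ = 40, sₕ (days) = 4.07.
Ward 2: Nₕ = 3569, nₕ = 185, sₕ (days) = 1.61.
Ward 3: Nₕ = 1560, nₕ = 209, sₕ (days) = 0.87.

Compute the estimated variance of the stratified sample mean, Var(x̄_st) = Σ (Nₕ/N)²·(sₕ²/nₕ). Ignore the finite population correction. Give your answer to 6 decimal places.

0.032923

N = 6978. Term for each stratum: Wₕ²sₕ²/nₕ.
Var(x̄_st) = 0.029076406 + 0.003665314 + 0.000181000 = 0.032922720 → 0.032923.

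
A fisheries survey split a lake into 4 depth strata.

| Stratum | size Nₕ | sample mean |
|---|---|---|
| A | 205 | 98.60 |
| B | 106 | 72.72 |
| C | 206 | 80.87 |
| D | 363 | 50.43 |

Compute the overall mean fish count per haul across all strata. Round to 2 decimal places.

71.46

N = 880; weights Wₕ = Nₕ/N = (0.2330, 0.1205, 0.2341, 0.4125).
x̄_st = Σ Wₕ·x̄ₕ = 0.2330·98.60 + 0.1205·72.72 + 0.2341·80.87 + 0.4125·50.43 ≈ 71.4621...
→ 71.46.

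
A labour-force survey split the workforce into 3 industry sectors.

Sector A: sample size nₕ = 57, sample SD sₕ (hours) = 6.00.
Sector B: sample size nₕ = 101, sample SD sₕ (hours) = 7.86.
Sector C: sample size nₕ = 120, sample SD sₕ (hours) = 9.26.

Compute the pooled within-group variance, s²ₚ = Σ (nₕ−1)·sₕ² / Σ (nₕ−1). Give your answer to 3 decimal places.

Degrees of freedom: 56 + 100 + 119 = 275.
Σ(nₕ−1)sₕ² = 56·36 + 100·61.7796 + 119·85.7476 = 18397.9244.
s²ₚ = 18397.9244 / 275 = 66.90154... → 66.902.

66.902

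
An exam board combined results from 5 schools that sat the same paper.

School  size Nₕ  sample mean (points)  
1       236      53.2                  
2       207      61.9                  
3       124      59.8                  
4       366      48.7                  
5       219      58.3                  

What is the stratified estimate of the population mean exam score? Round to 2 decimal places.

N = 236 + 207 + 124 + 366 + 219 = 1152.
Overall mean = Σ (Nₕ/N)·x̄ₕ — weight by population share, not a simple average.
Σ Nₕx̄ₕ = 236·53.2 + 207·61.9 + 124·59.8 + 366·48.7 + 219·58.3 = 12555.2 + 12813.3 + 7415.2 + 17824.2 + 12767.7 = 63375.6.
Divide by N: 63375.6 / 1152 = 55.0135... → 55.01.

55.01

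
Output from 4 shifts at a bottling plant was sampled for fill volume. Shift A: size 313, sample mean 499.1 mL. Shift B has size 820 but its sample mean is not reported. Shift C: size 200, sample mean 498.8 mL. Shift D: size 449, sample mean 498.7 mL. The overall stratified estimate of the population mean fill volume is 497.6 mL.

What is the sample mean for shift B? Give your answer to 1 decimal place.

Σ Nₕx̄ₕ = N·μ, so 820·x̄_B = 1782·497.6 − (313·499.1 + 200·498.8 + 449·498.7).
= 886723.2 − 479894.6 = 406828.6.
x̄_B = 406828.6 / 820 = 496.132... → 496.1.

496.1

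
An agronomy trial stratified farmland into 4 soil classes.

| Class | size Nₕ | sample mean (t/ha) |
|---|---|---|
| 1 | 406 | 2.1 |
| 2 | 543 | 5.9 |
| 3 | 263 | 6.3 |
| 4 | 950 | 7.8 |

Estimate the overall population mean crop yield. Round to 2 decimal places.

x̄_st = (Σ Nₕx̄ₕ) / (Σ Nₕ) = (406·2.1 + 543·5.9 + 263·6.3 + 950·7.8) / 2162
= 13123.2 / 2162 = 6.0699... → 6.07.

6.07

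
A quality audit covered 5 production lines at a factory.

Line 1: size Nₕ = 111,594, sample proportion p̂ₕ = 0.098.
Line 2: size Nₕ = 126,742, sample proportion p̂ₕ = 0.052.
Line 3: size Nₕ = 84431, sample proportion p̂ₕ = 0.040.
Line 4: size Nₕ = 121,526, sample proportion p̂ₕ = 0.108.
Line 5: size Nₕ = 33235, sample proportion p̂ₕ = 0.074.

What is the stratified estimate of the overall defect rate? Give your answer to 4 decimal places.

0.0764

N = 111594 + 126742 + 84431 + 121526 + 33235 = 477528.
Overall proportion = Σ (Nₕ/N)·p̂ₕ.
Σ Nₕp̂ₕ = 10936.212 + 6590.584 + 3377.24 + 13124.808 + 2459.39 = 36488.234.
36488.234 / 477528 = 0.076411... → 0.0764.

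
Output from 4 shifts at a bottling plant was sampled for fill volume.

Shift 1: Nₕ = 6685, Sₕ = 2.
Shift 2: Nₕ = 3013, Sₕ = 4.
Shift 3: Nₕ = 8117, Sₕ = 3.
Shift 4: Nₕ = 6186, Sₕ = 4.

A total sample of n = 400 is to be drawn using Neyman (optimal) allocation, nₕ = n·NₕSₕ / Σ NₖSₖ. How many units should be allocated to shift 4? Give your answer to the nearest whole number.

1: NₕSₕ = 6685·2 = 13370
2: NₕSₕ = 3013·4 = 12052
3: NₕSₕ = 8117·3 = 24351
4: NₕSₕ = 6186·4 = 24744
Σ NₕSₕ = 74517.
n_4 = 400·24744/74517 = 132.823... → 133.

133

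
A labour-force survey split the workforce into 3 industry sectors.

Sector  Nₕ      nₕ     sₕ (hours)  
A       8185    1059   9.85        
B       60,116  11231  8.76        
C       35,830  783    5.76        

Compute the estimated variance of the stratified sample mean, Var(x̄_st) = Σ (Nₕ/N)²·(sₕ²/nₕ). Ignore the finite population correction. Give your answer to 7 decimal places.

N = 104131. Term for each stratum: Wₕ²sₕ²/nₕ.
Var(x̄_st) = 0.0005660487 + 0.0022772455 + 0.0050166840 = 0.0078599782 → 0.0078600.

0.0078600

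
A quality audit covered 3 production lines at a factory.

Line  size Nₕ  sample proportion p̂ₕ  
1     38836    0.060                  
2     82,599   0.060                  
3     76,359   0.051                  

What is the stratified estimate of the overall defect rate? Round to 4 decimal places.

N = 38836 + 82599 + 76359 = 197794.
Overall proportion = Σ (Nₕ/N)·p̂ₕ.
Σ Nₕp̂ₕ = 2330.16 + 4955.94 + 3894.309 = 11180.409.
11180.409 / 197794 = 0.056526... → 0.0565.

0.0565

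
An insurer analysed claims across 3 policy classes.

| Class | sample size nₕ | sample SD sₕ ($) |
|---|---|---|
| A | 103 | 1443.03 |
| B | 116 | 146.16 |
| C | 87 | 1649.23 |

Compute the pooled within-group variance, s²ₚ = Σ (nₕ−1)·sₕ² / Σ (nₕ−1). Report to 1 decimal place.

1481094.0

A: (103−1)·1443.03² = 102·2082335.5809 = 212398229.2518
B: (116−1)·146.16² = 115·21362.7456 = 2456715.744
C: (87−1)·1649.23² = 86·2719959.5929 = 233916524.9894
Numerator = 448771469.9852; denominator = Σ(nₕ−1) = 303.
s²ₚ = 448771469.9852/303 = 1481093.960... → 1481094.0.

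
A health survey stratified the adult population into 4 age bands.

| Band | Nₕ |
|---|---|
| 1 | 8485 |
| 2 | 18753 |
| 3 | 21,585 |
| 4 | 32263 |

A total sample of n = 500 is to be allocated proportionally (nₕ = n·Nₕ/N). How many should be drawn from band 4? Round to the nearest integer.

N = 8485 + 18753 + 21585 + 32263 = 81086.
n_4 = 500·32263/81086 = 198.943... → 199.

199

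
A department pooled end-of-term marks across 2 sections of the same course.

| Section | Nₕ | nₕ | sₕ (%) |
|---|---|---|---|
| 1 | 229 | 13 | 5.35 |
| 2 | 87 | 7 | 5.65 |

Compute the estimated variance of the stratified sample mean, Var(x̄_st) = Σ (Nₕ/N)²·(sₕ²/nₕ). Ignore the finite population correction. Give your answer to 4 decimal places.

1.5019

N = 316; Wₕ = Nₕ/N.
section 1: (229/316)²·5.35²/13 = 1.1562747
section 2: (87/316)²·5.65²/7 = 0.3456712
Sum = 1.5019459 → 1.5019.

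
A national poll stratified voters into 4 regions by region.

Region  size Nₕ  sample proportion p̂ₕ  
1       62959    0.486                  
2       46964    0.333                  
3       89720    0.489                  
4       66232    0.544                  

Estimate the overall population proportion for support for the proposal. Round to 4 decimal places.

0.4744

N = 62959 + 46964 + 89720 + 66232 = 265875.
Overall proportion = Σ (Nₕ/N)·p̂ₕ.
Σ Nₕp̂ₕ = 30598.074 + 15639.012 + 43873.08 + 36030.208 = 126140.374.
126140.374 / 265875 = 0.474435... → 0.4744.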